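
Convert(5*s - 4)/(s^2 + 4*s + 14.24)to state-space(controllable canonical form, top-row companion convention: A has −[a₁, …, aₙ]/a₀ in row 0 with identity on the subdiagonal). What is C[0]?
Reachable canonical form: C = numerator coefficients (right-aligned, zero-padded to length n).
num = 5*s - 4, C = [[5, -4]].
C[0] = 5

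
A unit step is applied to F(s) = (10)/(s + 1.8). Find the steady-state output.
FVT: lim_{t→∞} y(t) = lim_{s→0} s*Y(s) where Y(s) = F(s)/s.
= lim_{s→0} F(s) = F(0) = num(0)/den(0) = 10/1.8 = 5.556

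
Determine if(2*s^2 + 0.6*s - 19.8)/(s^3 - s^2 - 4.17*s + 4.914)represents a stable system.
Denominator: s^3 - s^2 - 4.17*s + 4.914 = (s - 1.3)(s - 1.8)(s + 2.1). Poles: -2.1, 1.3, 1.8. All Re(p)<0: No (unstable)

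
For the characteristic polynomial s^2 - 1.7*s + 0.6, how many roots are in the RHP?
s^2 - 1.7*s + 0.6 = (s - 1.2)(s - 0.5). Poles: 0.5, 1.2. RHP poles (Re>0): 2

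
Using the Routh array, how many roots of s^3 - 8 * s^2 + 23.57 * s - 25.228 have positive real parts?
Routh array:
s^3: [1, 23.57]; s^2: [-8, -25.228]; s^1: [20.4165]; s^0: [-25.228]
First column: [1, -8, 20.4165, -25.228]. Sign changes = RHP roots = 3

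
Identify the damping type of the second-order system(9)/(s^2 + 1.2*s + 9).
Standard form: ωn²/(s²+2ζωn·s+ωn²) gives ωn=3, ζ=0.2.
Underdamped (ζ = 0.2 < 1)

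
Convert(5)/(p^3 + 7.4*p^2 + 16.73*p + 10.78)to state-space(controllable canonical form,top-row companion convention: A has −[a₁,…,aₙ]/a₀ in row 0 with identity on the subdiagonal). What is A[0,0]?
Reachable canonical form for den = p^3 + 7.4*p^2 + 16.73*p + 10.78: top row of A = -[a₁,a₂,...,aₙ]/a₀, ones on the subdiagonal, zeros elsewhere.
A = [[-7.4, -16.73, -10.78], [1, 0, 0], [0, 1, 0]].
A[0,0] = -7.4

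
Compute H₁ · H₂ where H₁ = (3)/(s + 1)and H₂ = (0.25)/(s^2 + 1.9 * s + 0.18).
Series: H = H₁ · H₂ = (n₁·n₂)/(d₁·d₂).
Num: n₁·n₂ = 0.75. Den: d₁·d₂ = s^3 + 2.9*s^2 + 2.08*s + 0.18.
H(s) = (0.75)/(s^3 + 2.9*s^2 + 2.08*s + 0.18)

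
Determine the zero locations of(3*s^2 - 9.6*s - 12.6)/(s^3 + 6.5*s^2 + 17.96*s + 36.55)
Set numerator = 0: 3*s^2 - 9.6*s - 12.6 = 3*(s + 1)(s - 4.2) = 0 → Zeros: -1, 4.2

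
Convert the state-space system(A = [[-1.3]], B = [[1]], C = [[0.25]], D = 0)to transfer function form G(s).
G(s) = C(sI - A)⁻¹B + D.
Characteristic polynomial det(sI - A) = s + 1.3.
Numerator from C·adj(sI-A)·B + D·det(sI-A) = 0.25.
G(s) = (0.25)/(s + 1.3)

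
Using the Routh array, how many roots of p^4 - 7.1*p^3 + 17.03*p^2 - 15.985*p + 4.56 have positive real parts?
Routh array:
p^4: [1, 17.03, 4.56]; p^3: [-7.1, -15.985]; p^2: [14.7786, 4.56]; p^1: [-13.7943]; p^0: [4.56]
First column: [1, -7.1, 14.7786, -13.7943, 4.56]. Sign changes = RHP roots = 4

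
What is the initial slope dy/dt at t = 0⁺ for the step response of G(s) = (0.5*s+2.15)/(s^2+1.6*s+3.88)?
IVT: y'(0⁺) = lim_{s→∞} s²·Y(s) = lim_{s→∞} s·G(s).
deg(num) = 1, deg(den) = 2, relative degree = 1, so s·G(s) → (leading num)/(leading den) = 0.5/1 = 0.5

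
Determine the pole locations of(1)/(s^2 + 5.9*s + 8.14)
Set denominator = 0: s^2 + 5.9*s + 8.14 = (s + 2.2)(s + 3.7) = 0 → Poles: -2.2, -3.7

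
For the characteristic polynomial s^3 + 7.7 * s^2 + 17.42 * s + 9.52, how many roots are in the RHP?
s^3 + 7.7*s^2 + 17.42*s + 9.52 = (s + 0.8)(s + 3.5)(s + 3.4). Poles: -0.8, -3.4, -3.5. RHP poles (Re>0): 0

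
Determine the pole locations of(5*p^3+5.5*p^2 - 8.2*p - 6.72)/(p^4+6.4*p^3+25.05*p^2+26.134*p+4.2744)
Set denominator = 0: p^4 + 6.4*p^3 + 25.05*p^2 + 26.134*p + 4.2744 = (p + 1.2)(p + 0.2)(p^2 + 5*p + 17.81) = 0 → Poles: -0.2, -1.2, -2.5 + 3.4j, -2.5 - 3.4j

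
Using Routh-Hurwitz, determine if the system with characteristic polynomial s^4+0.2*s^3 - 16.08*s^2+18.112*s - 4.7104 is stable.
Routh array:
s^4: [1, -16.08, -4.7104]; s^3: [0.2, 18.112]; s^2: [-106.64, -4.7104]; s^1: [18.1032]; s^0: [-4.7104]
First column: [1, 0.2, -106.64, 18.1032, -4.7104]. Sign changes = 3.
No, unstable (3 RHP root(s))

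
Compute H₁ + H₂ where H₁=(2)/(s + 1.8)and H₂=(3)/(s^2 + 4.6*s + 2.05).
Parallel: H = H₁ + H₂ = (n₁·d₂ + n₂·d₁)/(d₁·d₂).
n₁·d₂ = 2*s^2 + 9.2*s + 4.1. n₂·d₁ = 3*s + 5.4. Sum = 2*s^2 + 12.2*s + 9.5. d₁·d₂ = s^3 + 6.4*s^2 + 10.33*s + 3.69.
H(s) = (2*s^2 + 12.2*s + 9.5)/(s^3 + 6.4*s^2 + 10.33*s + 3.69)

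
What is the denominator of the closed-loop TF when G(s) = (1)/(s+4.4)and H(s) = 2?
Characteristic poly = G_den * H_den + G_num * H_num = (s + 4.4) + (2) = s + 6.4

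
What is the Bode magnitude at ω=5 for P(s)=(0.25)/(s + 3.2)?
Substitute s = j*5: P(j5) = 0.0227015 - 0.0354711j.
|P(j5)| = sqrt(Re² + Im²) = 0.04211.
20*log₁₀(0.04211) = -27.51 dB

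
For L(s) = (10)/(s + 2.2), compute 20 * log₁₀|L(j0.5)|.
Substitute s = j*0.5: L(j0.5) = 4.3222 - 0.982318j.
|L(j0.5)| = sqrt(Re² + Im²) = 4.432.
20*log₁₀(4.432) = 12.93 dB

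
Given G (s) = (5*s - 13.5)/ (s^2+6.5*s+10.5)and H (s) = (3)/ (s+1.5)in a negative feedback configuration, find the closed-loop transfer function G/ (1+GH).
Closed-loop T = G/(1+GH).
Numerator: G_num * H_den = 5*s^2 - 6*s - 20.25.
Denominator: G_den * H_den + G_num * H_num = (s^3 + 8*s^2 + 20.25*s + 15.75) + (15*s - 40.5) = s^3 + 8*s^2 + 35.25*s - 24.75.
T(s) = (5*s^2 - 6*s - 20.25)/(s^3 + 8*s^2 + 35.25*s - 24.75)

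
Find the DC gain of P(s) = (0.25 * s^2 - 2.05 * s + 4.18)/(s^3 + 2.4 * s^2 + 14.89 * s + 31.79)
DC gain = P(0) = num(0)/den(0) = 4.18/31.79 = 0.1315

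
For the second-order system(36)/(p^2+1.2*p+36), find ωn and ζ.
Standard form: ωn²/(p²+2ζωn·p+ωn²).
const=36=ωn² → ωn=6, p coeff=1.2=2ζωn → ζ=0.1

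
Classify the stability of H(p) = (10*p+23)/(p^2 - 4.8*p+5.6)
Denominator: p^2 - 4.8*p + 5.6 = (p - 2)(p - 2.8). Poles: 2, 2.8. Unstable (2 pole(s) in RHP)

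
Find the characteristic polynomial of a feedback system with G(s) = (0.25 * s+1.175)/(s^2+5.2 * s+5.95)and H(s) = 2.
Characteristic poly = G_den * H_den + G_num * H_num = (s^2 + 5.2*s + 5.95) + (0.5*s + 2.35) = s^2 + 5.7*s + 8.3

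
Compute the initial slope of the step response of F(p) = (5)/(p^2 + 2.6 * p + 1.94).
IVT: y'(0⁺) = lim_{p→∞} p²·Y(p) = lim_{p→∞} p·F(p).
deg(num) = 0, deg(den) = 2, relative degree = 2 ≥ 2, so p·F(p) → 0. Initial slope = 0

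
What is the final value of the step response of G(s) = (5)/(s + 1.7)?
FVT: lim_{t→∞} y(t) = lim_{s→0} s*Y(s) where Y(s) = G(s)/s.
= lim_{s→0} G(s) = G(0) = num(0)/den(0) = 5/1.7 = 2.941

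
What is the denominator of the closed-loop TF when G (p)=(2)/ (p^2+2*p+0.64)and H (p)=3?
Characteristic poly = G_den * H_den + G_num * H_num = (p^2 + 2*p + 0.64) + (6) = p^2 + 2*p + 6.64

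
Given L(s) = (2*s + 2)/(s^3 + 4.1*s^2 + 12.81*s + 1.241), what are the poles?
Set denominator = 0: s^3 + 4.1*s^2 + 12.81*s + 1.241 = (s + 0.1)(s^2 + 4*s + 12.41) = 0 → Poles: -0.1, -2 + 2.9j, -2 - 2.9j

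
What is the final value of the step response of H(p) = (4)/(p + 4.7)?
FVT: lim_{t→∞} y(t) = lim_{p→0} p*Y(p) where Y(p) = H(p)/p.
= lim_{p→0} H(p) = H(0) = num(0)/den(0) = 4/4.7 = 0.8511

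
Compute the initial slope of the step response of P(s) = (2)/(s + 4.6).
IVT: y'(0⁺) = lim_{s→∞} s²·Y(s) = lim_{s→∞} s·P(s).
deg(num) = 0, deg(den) = 1, relative degree = 1, so s·P(s) → (leading num)/(leading den) = 2/1 = 2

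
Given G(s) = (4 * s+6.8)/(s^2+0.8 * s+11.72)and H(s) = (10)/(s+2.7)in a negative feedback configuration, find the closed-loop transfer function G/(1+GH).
Closed-loop T = G/(1+GH).
Numerator: G_num * H_den = 4*s^2 + 17.6*s + 18.36.
Denominator: G_den * H_den + G_num * H_num = (s^3 + 3.5*s^2 + 13.88*s + 31.644) + (40*s + 68) = s^3 + 3.5*s^2 + 53.88*s + 99.644.
T(s) = (4*s^2 + 17.6*s + 18.36)/(s^3 + 3.5*s^2 + 53.88*s + 99.644)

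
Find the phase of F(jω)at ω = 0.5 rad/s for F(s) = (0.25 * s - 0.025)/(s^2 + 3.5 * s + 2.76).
Substitute s = j*0.5: F(j0.5) = 0.016662 + 0.0381838j.
∠F(j0.5) = atan2(Im, Re) = atan2(0.0381838, 0.016662) = 66.43°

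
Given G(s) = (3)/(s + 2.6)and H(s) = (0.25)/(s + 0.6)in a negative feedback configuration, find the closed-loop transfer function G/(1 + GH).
Closed-loop T = G/(1+GH).
Numerator: G_num * H_den = 3*s + 1.8.
Denominator: G_den * H_den + G_num * H_num = (s^2 + 3.2*s + 1.56) + (0.75) = s^2 + 3.2*s + 2.31.
T(s) = (3*s + 1.8)/(s^2 + 3.2*s + 2.31)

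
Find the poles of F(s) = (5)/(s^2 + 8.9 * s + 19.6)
Set denominator = 0: s^2 + 8.9*s + 19.6 = (s + 4.9)(s + 4) = 0 → Poles: -4, -4.9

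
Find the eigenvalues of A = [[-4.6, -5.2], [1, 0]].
Eigenvalues solve det(λI - A) = 0.
Characteristic polynomial: λ^2 + 4.6*λ + 5.2 = 0.
Factor: (λ + 2)(λ + 2.6) = 0.
Roots: -2, -2.6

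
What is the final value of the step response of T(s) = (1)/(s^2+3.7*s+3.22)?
FVT: lim_{t→∞} y(t) = lim_{s→0} s*Y(s) where Y(s) = T(s)/s.
= lim_{s→0} T(s) = T(0) = num(0)/den(0) = 1/3.22 = 0.3106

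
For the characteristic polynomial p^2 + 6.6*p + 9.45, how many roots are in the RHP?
p^2 + 6.6*p + 9.45 = (p + 4.5)(p + 2.1). Poles: -2.1, -4.5. RHP poles (Re>0): 0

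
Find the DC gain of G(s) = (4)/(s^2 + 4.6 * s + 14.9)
DC gain = G(0) = num(0)/den(0) = 4/14.9 = 0.2685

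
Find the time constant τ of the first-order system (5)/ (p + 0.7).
First-order system: τ = -1/pole. Pole = -0.7. τ = -1/(-0.7) = 1.429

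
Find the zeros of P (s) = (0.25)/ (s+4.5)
Numerator is a nonzero constant (0.25) → Zeros: none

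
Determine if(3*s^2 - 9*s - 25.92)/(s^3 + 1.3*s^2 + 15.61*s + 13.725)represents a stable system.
Denominator: s^3 + 1.3*s^2 + 15.61*s + 13.725 = (s + 0.9)(s^2 + 0.4*s + 15.25). Poles: -0.2 + 3.9j, -0.2 - 3.9j, -0.9. All Re(p)<0: Yes (stable)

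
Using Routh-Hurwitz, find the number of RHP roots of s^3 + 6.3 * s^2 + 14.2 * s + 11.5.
Routh array:
s^3: [1, 14.2]; s^2: [6.3, 11.5]; s^1: [12.3746]; s^0: [11.5]
First column: [1, 6.3, 12.3746, 11.5]. Sign changes = RHP roots = 0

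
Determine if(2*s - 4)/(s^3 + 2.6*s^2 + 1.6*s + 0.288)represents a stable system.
Denominator: s^3 + 2.6*s^2 + 1.6*s + 0.288 = (s + 0.4)(s + 0.4)(s + 1.8). Poles: -0.4, -0.4, -1.8. All Re(p)<0: Yes (stable)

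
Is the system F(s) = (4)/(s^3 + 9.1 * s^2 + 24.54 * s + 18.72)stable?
Denominator: s^3 + 9.1*s^2 + 24.54*s + 18.72 = (s + 1.3)(s + 3)(s + 4.8). Poles: -1.3, -3, -4.8. All Re(p)<0: Yes (stable)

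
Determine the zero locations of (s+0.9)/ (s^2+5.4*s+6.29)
Set numerator = 0: s + 0.9 = 0 → Zeros: -0.9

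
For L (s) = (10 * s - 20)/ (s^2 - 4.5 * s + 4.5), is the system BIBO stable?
Denominator: s^2 - 4.5*s + 4.5 = (s - 3)(s - 1.5). Poles: 1.5, 3. All Re(p)<0: No (unstable)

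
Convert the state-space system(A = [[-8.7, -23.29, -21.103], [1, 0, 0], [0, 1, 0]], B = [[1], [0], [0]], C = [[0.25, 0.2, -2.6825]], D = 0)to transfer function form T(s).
T(s) = C(sI - A)⁻¹B + D.
Characteristic polynomial det(sI - A) = s^3 + 8.7*s^2 + 23.29*s + 21.103.
Numerator from C·adj(sI-A)·B + D·det(sI-A) = 0.25*s^2 + 0.2*s - 2.6825.
T(s) = (0.25*s^2 + 0.2*s - 2.6825)/(s^3 + 8.7*s^2 + 23.29*s + 21.103)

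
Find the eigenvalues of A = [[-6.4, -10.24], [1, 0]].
Eigenvalues solve det(λI - A) = 0.
Characteristic polynomial: λ^2 + 6.4*λ + 10.24 = 0.
Factor: (λ + 3.2)(λ + 3.2) = 0.
Roots: -3.2, -3.2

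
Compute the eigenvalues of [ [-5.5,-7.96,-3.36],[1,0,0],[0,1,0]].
Eigenvalues solve det(λI - A) = 0.
Characteristic polynomial: λ^3 + 5.5*λ^2 + 7.96*λ + 3.36 = 0.
Factor: (λ + 1.2)(λ + 0.8)(λ + 3.5) = 0.
Roots: -0.8, -1.2, -3.5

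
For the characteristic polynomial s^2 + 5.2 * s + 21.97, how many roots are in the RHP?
Poles: -2.6 + 3.9j, -2.6 - 3.9j. RHP poles (Re>0): 0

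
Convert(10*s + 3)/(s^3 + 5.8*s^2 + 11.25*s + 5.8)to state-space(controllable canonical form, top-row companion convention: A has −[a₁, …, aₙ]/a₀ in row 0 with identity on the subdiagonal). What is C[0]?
Reachable canonical form: C = numerator coefficients (right-aligned, zero-padded to length n).
num = 10*s + 3, C = [[0, 10, 3]].
C[0] = 0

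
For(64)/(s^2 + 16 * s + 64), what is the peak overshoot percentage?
Standard form: ωn²/(s²+2ζωn·s+ωn²) → ωn = 8, ζ = 1.
ζ ≥ 1, so the response is non-oscillatory: peak overshoot = 0%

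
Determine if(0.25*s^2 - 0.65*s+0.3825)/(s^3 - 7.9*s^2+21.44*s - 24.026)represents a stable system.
Denominator: s^3 - 7.9*s^2 + 21.44*s - 24.026 = (s - 4.1)(s^2 - 3.8*s + 5.86). Poles: 1.9 + 1.5j, 1.9 - 1.5j, 4.1. All Re(p)<0: No (unstable)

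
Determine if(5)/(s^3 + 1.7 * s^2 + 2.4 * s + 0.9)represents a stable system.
Denominator: s^3 + 1.7*s^2 + 2.4*s + 0.9 = (s + 0.5)(s^2 + 1.2*s + 1.8). Poles: -0.5, -0.6 + 1.2j, -0.6 - 1.2j. All Re(p)<0: Yes (stable)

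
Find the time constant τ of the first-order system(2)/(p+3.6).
First-order system: τ = -1/pole. Pole = -3.6. τ = -1/(-3.6) = 0.2778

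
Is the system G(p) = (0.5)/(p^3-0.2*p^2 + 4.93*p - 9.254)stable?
Denominator: p^3 - 0.2*p^2 + 4.93*p - 9.254 = (p - 1.4)(p^2 + 1.2*p + 6.61). Poles: -0.6 + 2.5j, -0.6 - 2.5j, 1.4. All Re(p)<0: No (unstable)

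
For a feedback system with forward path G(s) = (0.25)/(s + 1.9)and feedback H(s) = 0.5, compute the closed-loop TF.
Closed-loop T = G/(1+GH).
Numerator: G_num * H_den = 0.25.
Denominator: G_den * H_den + G_num * H_num = (s + 1.9) + (0.125) = s + 2.025.
T(s) = (0.25)/(s + 2.025)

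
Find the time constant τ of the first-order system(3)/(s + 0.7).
First-order system: τ = -1/pole. Pole = -0.7. τ = -1/(-0.7) = 1.429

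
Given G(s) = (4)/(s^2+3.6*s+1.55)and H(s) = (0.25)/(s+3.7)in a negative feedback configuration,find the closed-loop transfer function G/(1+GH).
Closed-loop T = G/(1+GH).
Numerator: G_num * H_den = 4*s + 14.8.
Denominator: G_den * H_den + G_num * H_num = (s^3 + 7.3*s^2 + 14.87*s + 5.735) + (1) = s^3 + 7.3*s^2 + 14.87*s + 6.735.
T(s) = (4*s + 14.8)/(s^3 + 7.3*s^2 + 14.87*s + 6.735)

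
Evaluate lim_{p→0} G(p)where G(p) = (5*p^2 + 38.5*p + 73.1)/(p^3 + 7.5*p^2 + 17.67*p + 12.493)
DC gain = G(0) = num(0)/den(0) = 73.1/12.493 = 5.851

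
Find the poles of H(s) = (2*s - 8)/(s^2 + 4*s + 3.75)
Set denominator = 0: s^2 + 4*s + 3.75 = (s + 1.5)(s + 2.5) = 0 → Poles: -1.5, -2.5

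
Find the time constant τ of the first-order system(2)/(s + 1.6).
First-order system: τ = -1/pole. Pole = -1.6. τ = -1/(-1.6) = 0.625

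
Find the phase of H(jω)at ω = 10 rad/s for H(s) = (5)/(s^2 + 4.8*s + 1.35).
Substitute s = j*10: H(j10) = -0.0409818 - 0.0199405j.
∠H(j10) = atan2(Im, Re) = atan2(-0.0199405, -0.0409818) = -154.05°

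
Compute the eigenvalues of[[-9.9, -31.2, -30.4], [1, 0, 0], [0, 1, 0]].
Eigenvalues solve det(λI - A) = 0.
Characteristic polynomial: λ^3 + 9.9*λ^2 + 31.2*λ + 30.4 = 0.
Factor: (λ + 4)(λ + 4)(λ + 1.9) = 0.
Roots: -1.9, -4, -4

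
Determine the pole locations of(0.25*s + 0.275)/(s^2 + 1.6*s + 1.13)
Set denominator = 0: s^2 + 1.6*s + 1.13 = 0 → Poles: -0.8 + 0.7j, -0.8 - 0.7j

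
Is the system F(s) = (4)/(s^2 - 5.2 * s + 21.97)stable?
Denominator: s^2 - 5.2*s + 21.97. Poles: 2.6 + 3.9j, 2.6 - 3.9j. All Re(p)<0: No (unstable)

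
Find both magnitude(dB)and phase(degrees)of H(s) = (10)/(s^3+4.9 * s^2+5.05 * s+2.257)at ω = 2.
Substitute s = j*2: H(j2) = -0.56827 - 0.0688097j.
|H| = 20*log₁₀(sqrt(Re²+Im²)) = -4.85 dB.
∠H = atan2(Im, Re) = -173.10°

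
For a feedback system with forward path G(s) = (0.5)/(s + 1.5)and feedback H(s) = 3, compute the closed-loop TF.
Closed-loop T = G/(1+GH).
Numerator: G_num * H_den = 0.5.
Denominator: G_den * H_den + G_num * H_num = (s + 1.5) + (1.5) = s + 3.
T(s) = (0.5)/(s + 3)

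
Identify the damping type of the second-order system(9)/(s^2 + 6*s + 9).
Standard form: ωn²/(s²+2ζωn·s+ωn²) gives ωn=3, ζ=1.
Critically damped (ζ = 1)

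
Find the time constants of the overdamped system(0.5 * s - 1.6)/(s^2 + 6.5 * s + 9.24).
Overdamped: real poles at -4.4, -2.1. τ = -1/pole → τ₁ = 0.2273, τ₂ = 0.4762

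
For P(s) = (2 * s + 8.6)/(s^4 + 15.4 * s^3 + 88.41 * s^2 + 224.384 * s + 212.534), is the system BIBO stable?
Denominator: s^4 + 15.4*s^3 + 88.41*s^2 + 224.384*s + 212.534 = (s + 3.4)(s + 3.8)(s + 3.5)(s + 4.7). Poles: -3.4, -3.5, -3.8, -4.7. All Re(p)<0: Yes (stable)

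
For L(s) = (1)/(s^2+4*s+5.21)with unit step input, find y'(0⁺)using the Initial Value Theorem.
IVT: y'(0⁺) = lim_{s→∞} s²·Y(s) = lim_{s→∞} s·L(s).
deg(num) = 0, deg(den) = 2, relative degree = 2 ≥ 2, so s·L(s) → 0. Initial slope = 0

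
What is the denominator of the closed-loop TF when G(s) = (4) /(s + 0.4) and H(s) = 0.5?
Characteristic poly = G_den * H_den + G_num * H_num = (s + 0.4) + (2) = s + 2.4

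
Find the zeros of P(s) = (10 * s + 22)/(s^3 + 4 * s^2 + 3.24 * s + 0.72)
Set numerator = 0: 10*s + 22 = 0 → Zeros: -2.2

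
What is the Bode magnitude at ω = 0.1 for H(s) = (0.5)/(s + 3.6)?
Substitute s = j*0.1: H(j0.1) = 0.138782 - 0.00385505j.
|H(j0.1)| = sqrt(Re² + Im²) = 0.1388.
20*log₁₀(0.1388) = -17.15 dB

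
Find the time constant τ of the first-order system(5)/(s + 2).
First-order system: τ = -1/pole. Pole = -2. τ = -1/(-2) = 0.5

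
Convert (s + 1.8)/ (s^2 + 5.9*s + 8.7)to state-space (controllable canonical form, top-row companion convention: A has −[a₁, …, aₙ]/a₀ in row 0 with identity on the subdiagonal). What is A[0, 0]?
Reachable canonical form for den = s^2 + 5.9*s + 8.7: top row of A = -[a₁,a₂,...,aₙ]/a₀, ones on the subdiagonal, zeros elsewhere.
A = [[-5.9, -8.7], [1, 0]].
A[0,0] = -5.9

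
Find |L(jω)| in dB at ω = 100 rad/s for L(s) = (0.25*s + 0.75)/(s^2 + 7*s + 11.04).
Substitute s = j*100: L(j100) = 9.9814e-05 - 0.00249577j.
|L(j100)| = sqrt(Re² + Im²) = 0.002498.
20*log₁₀(0.002498) = -52.05 dB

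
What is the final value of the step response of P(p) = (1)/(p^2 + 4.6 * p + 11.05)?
FVT: lim_{t→∞} y(t) = lim_{p→0} p*Y(p) where Y(p) = P(p)/p.
= lim_{p→0} P(p) = P(0) = num(0)/den(0) = 1/11.05 = 0.0905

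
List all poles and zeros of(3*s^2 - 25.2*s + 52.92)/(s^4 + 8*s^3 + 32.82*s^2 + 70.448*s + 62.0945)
Set denominator = 0: s^4 + 8*s^3 + 32.82*s^2 + 70.448*s + 62.0945 = (s^2 + 4.4*s + 5.33)(s^2 + 3.6*s + 11.65) = 0 → Poles: -1.8 + 2.9j, -1.8 - 2.9j, -2.2 + 0.7j, -2.2 - 0.7j
Set numerator = 0: 3*s^2 - 25.2*s + 52.92 = 3*(s - 4.2)(s - 4.2) = 0 → Zeros: 4.2, 4.2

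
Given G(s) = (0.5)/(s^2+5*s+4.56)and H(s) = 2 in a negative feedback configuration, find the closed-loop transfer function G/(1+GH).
Closed-loop T = G/(1+GH).
Numerator: G_num * H_den = 0.5.
Denominator: G_den * H_den + G_num * H_num = (s^2 + 5*s + 4.56) + (1) = s^2 + 5*s + 5.56.
T(s) = (0.5)/(s^2 + 5*s + 5.56)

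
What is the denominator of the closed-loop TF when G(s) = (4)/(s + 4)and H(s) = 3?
Characteristic poly = G_den * H_den + G_num * H_num = (s + 4) + (12) = s + 16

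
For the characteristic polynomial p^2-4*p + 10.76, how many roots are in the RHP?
Poles: 2 + 2.6j, 2 - 2.6j. RHP poles (Re>0): 2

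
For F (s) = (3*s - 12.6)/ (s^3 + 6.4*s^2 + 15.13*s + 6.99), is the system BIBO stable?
Denominator: s^3 + 6.4*s^2 + 15.13*s + 6.99 = (s + 0.6)(s^2 + 5.8*s + 11.65). Poles: -0.6, -2.9 + 1.8j, -2.9 - 1.8j. All Re(p)<0: Yes (stable)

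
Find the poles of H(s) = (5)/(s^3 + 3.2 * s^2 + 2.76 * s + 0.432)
Set denominator = 0: s^3 + 3.2*s^2 + 2.76*s + 0.432 = (s + 1.2)(s + 0.2)(s + 1.8) = 0 → Poles: -0.2, -1.2, -1.8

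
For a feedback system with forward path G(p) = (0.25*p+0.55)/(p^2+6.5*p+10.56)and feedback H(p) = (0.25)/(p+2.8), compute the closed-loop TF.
Closed-loop T = G/(1+GH).
Numerator: G_num * H_den = 0.25*p^2 + 1.25*p + 1.54.
Denominator: G_den * H_den + G_num * H_num = (p^3 + 9.3*p^2 + 28.76*p + 29.568) + (0.0625*p + 0.1375) = p^3 + 9.3*p^2 + 28.8225*p + 29.7055.
T(p) = (0.25*p^2 + 1.25*p + 1.54)/(p^3 + 9.3*p^2 + 28.8225*p + 29.7055)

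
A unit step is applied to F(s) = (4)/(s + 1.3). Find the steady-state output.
FVT: lim_{t→∞} y(t) = lim_{s→0} s*Y(s) where Y(s) = F(s)/s.
= lim_{s→0} F(s) = F(0) = num(0)/den(0) = 4/1.3 = 3.077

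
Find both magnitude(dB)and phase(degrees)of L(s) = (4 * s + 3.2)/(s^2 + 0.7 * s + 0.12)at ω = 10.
Substitute s = j*10: L(j10) = -0.00395172 - 0.400758j.
|L| = 20*log₁₀(sqrt(Re²+Im²)) = -7.94 dB.
∠L = atan2(Im, Re) = -90.56°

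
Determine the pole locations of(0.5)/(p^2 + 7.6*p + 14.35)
Set denominator = 0: p^2 + 7.6*p + 14.35 = (p + 3.5)(p + 4.1) = 0 → Poles: -3.5, -4.1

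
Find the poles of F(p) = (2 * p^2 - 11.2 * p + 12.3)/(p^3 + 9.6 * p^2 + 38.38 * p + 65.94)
Set denominator = 0: p^3 + 9.6*p^2 + 38.38*p + 65.94 = (p + 4.2)(p^2 + 5.4*p + 15.7) = 0 → Poles: -2.7 + 2.9j, -2.7 - 2.9j, -4.2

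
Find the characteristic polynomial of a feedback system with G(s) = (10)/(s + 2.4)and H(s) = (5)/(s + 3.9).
Characteristic poly = G_den * H_den + G_num * H_num = (s^2 + 6.3*s + 9.36) + (50) = s^2 + 6.3*s + 59.36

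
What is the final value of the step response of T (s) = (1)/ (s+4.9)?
FVT: lim_{t→∞} y(t) = lim_{s→0} s*Y(s) where Y(s) = T(s)/s.
= lim_{s→0} T(s) = T(0) = num(0)/den(0) = 1/4.9 = 0.2041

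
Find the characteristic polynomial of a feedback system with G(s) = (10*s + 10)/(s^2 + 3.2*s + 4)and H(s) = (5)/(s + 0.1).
Characteristic poly = G_den * H_den + G_num * H_num = (s^3 + 3.3*s^2 + 4.32*s + 0.4) + (50*s + 50) = s^3 + 3.3*s^2 + 54.32*s + 50.4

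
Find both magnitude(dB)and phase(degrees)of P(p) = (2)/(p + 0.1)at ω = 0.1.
Substitute p = j*0.1: P(j0.1) = 10 - 10j.
|P| = 20*log₁₀(sqrt(Re²+Im²)) = 23.01 dB.
∠P = atan2(Im, Re) = -45.00°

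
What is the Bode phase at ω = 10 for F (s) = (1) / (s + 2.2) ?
Substitute s = j*10: F(j10) = 0.0209844 - 0.0953834j.
∠F(j10) = atan2(Im, Re) = atan2(-0.0953834, 0.0209844) = -77.59°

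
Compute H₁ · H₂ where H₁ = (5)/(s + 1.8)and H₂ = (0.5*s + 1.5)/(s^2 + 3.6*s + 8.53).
Series: H = H₁ · H₂ = (n₁·n₂)/(d₁·d₂).
Num: n₁·n₂ = 2.5*s + 7.5. Den: d₁·d₂ = s^3 + 5.4*s^2 + 15.01*s + 15.354.
H(s) = (2.5*s + 7.5)/(s^3 + 5.4*s^2 + 15.01*s + 15.354)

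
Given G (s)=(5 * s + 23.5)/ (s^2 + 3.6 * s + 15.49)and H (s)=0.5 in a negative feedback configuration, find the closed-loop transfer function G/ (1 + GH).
Closed-loop T = G/(1+GH).
Numerator: G_num * H_den = 5*s + 23.5.
Denominator: G_den * H_den + G_num * H_num = (s^2 + 3.6*s + 15.49) + (2.5*s + 11.75) = s^2 + 6.1*s + 27.24.
T(s) = (5*s + 23.5)/(s^2 + 6.1*s + 27.24)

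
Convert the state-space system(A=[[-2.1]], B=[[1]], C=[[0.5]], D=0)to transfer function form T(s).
T(s) = C(sI - A)⁻¹B + D.
Characteristic polynomial det(sI - A) = s + 2.1.
Numerator from C·adj(sI-A)·B + D·det(sI-A) = 0.5.
T(s) = (0.5)/(s + 2.1)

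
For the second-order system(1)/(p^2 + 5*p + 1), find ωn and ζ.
Standard form: ωn²/(p²+2ζωn·p+ωn²).
const=1=ωn² → ωn=1, p coeff=5=2ζωn → ζ=2.5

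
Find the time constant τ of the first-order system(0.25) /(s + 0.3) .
First-order system: τ = -1/pole. Pole = -0.3. τ = -1/(-0.3) = 3.333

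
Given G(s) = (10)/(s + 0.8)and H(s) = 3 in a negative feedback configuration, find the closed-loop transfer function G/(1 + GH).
Closed-loop T = G/(1+GH).
Numerator: G_num * H_den = 10.
Denominator: G_den * H_den + G_num * H_num = (s + 0.8) + (30) = s + 30.8.
T(s) = (10)/(s + 30.8)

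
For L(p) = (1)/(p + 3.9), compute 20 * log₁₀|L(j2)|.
Substitute p = j*2: L(j2) = 0.203019 - 0.104112j.
|L(j2)| = sqrt(Re² + Im²) = 0.2282.
20*log₁₀(0.2282) = -12.84 dB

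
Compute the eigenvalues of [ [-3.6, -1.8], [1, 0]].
Eigenvalues solve det(λI - A) = 0.
Characteristic polynomial: λ^2 + 3.6*λ + 1.8 = 0.
Factor: (λ + 0.6)(λ + 3) = 0.
Roots: -0.6, -3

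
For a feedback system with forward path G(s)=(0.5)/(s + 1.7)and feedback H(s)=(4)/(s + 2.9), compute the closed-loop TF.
Closed-loop T = G/(1+GH).
Numerator: G_num * H_den = 0.5*s + 1.45.
Denominator: G_den * H_den + G_num * H_num = (s^2 + 4.6*s + 4.93) + (2) = s^2 + 4.6*s + 6.93.
T(s) = (0.5*s + 1.45)/(s^2 + 4.6*s + 6.93)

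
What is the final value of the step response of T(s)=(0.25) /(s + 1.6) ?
FVT: lim_{t→∞} y(t) = lim_{s→0} s*Y(s) where Y(s) = T(s)/s.
= lim_{s→0} T(s) = T(0) = num(0)/den(0) = 0.25/1.6 = 0.1562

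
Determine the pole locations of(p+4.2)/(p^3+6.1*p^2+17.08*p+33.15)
Set denominator = 0: p^3 + 6.1*p^2 + 17.08*p + 33.15 = (p + 3.9)(p^2 + 2.2*p + 8.5) = 0 → Poles: -1.1 + 2.7j, -1.1 - 2.7j, -3.9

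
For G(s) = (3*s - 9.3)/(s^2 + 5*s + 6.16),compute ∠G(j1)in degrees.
Substitute s = j*1: G(j1) = -0.638985 + 1.20057j.
∠G(j1) = atan2(Im, Re) = atan2(1.20057, -0.638985) = 118.02°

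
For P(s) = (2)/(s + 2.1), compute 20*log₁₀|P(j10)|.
Substitute s = j*10: P(j10) = 0.040226 - 0.191553j.
|P(j10)| = sqrt(Re² + Im²) = 0.1957.
20*log₁₀(0.1957) = -14.17 dB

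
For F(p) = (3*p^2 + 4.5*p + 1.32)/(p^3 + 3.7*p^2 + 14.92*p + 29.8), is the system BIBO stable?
Denominator: p^3 + 3.7*p^2 + 14.92*p + 29.8 = (p + 2.5)(p^2 + 1.2*p + 11.92). Poles: -0.6 + 3.4j, -0.6 - 3.4j, -2.5. All Re(p)<0: Yes (stable)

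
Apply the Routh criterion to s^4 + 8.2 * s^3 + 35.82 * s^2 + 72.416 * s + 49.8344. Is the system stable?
Routh array:
s^4: [1, 35.82, 49.8344]; s^3: [8.2, 72.416]; s^2: [26.9888, 49.8344]; s^1: [57.2748]; s^0: [49.8344]
First column: [1, 8.2, 26.9888, 57.2748, 49.8344]. Sign changes = 0.
Yes, stable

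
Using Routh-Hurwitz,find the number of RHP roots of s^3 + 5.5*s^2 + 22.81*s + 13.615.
Routh array:
s^3: [1, 22.81]; s^2: [5.5, 13.615]; s^1: [20.3345]; s^0: [13.615]
First column: [1, 5.5, 20.3345, 13.615]. Sign changes = RHP roots = 0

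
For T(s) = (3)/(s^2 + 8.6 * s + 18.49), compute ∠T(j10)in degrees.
Substitute s = j*10: T(j10) = -0.0174168 - 0.0183762j.
∠T(j10) = atan2(Im, Re) = atan2(-0.0183762, -0.0174168) = -133.46°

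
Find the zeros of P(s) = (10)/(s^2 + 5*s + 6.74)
Numerator is a nonzero constant (10) → Zeros: none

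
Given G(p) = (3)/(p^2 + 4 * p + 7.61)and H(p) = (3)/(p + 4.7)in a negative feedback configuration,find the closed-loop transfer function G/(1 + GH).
Closed-loop T = G/(1+GH).
Numerator: G_num * H_den = 3*p + 14.1.
Denominator: G_den * H_den + G_num * H_num = (p^3 + 8.7*p^2 + 26.41*p + 35.767) + (9) = p^3 + 8.7*p^2 + 26.41*p + 44.767.
T(p) = (3*p + 14.1)/(p^3 + 8.7*p^2 + 26.41*p + 44.767)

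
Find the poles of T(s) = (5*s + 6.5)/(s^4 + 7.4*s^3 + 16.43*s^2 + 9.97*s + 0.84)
Set denominator = 0: s^4 + 7.4*s^3 + 16.43*s^2 + 9.97*s + 0.84 = (s + 0.8)(s + 3.5)(s + 3)(s + 0.1) = 0 → Poles: -0.1, -0.8, -3, -3.5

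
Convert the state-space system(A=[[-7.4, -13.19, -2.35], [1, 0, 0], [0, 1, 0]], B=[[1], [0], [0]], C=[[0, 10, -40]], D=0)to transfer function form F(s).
F(s) = C(sI - A)⁻¹B + D.
Characteristic polynomial det(sI - A) = s^3 + 7.4*s^2 + 13.19*s + 2.35.
Numerator from C·adj(sI-A)·B + D·det(sI-A) = 10*s - 40.
F(s) = (10*s - 40)/(s^3 + 7.4*s^2 + 13.19*s + 2.35)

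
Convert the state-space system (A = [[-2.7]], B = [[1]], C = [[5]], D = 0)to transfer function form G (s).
G(s) = C(sI - A)⁻¹B + D.
Characteristic polynomial det(sI - A) = s + 2.7.
Numerator from C·adj(sI-A)·B + D·det(sI-A) = 5.
G(s) = (5)/(s + 2.7)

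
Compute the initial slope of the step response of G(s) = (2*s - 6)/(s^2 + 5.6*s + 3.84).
IVT: y'(0⁺) = lim_{s→∞} s²·Y(s) = lim_{s→∞} s·G(s).
deg(num) = 1, deg(den) = 2, relative degree = 1, so s·G(s) → (leading num)/(leading den) = 2/1 = 2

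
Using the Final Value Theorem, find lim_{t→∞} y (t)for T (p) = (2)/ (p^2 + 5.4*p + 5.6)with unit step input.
FVT: lim_{t→∞} y(t) = lim_{p→0} p*Y(p) where Y(p) = T(p)/p.
= lim_{p→0} T(p) = T(0) = num(0)/den(0) = 2/5.6 = 0.3571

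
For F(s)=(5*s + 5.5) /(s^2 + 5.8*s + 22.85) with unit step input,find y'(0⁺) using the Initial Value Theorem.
IVT: y'(0⁺) = lim_{s→∞} s²·Y(s) = lim_{s→∞} s·F(s).
deg(num) = 1, deg(den) = 2, relative degree = 1, so s·F(s) → (leading num)/(leading den) = 5/1 = 5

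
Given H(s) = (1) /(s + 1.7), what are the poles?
Set denominator = 0: s + 1.7 = 0 → Poles: -1.7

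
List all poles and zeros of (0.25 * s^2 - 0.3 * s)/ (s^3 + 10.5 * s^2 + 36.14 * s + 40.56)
Set denominator = 0: s^3 + 10.5*s^2 + 36.14*s + 40.56 = (s + 3.9)(s + 2.6)(s + 4) = 0 → Poles: -2.6, -3.9, -4
Set numerator = 0: 0.25*s^2 - 0.3*s = 0.25*s(s - 1.2) = 0 → Zeros: 0, 1.2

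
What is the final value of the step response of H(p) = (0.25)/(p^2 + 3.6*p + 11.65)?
FVT: lim_{t→∞} y(t) = lim_{p→0} p*Y(p) where Y(p) = H(p)/p.
= lim_{p→0} H(p) = H(0) = num(0)/den(0) = 0.25/11.65 = 0.02146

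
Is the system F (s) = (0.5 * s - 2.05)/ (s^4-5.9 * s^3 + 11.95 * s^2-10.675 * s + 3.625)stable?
Denominator: s^4 - 5.9*s^3 + 11.95*s^2 - 10.675*s + 3.625 = (s - 2.9)(s - 1)(s^2 - 2*s + 1.25). Poles: 1, 1 + 0.5j, 1 - 0.5j, 2.9. All Re(p)<0: No (unstable)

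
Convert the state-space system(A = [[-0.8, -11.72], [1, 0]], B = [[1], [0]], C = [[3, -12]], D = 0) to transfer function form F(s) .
F(s) = C(sI - A)⁻¹B + D.
Characteristic polynomial det(sI - A) = s^2 + 0.8*s + 11.72.
Numerator from C·adj(sI-A)·B + D·det(sI-A) = 3*s - 12.
F(s) = (3*s - 12)/(s^2 + 0.8*s + 11.72)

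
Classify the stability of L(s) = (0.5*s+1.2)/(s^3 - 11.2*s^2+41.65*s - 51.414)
Denominator: s^3 - 11.2*s^2 + 41.65*s - 51.414 = (s - 4.1)(s - 3.8)(s - 3.3). Poles: 3.3, 3.8, 4.1. Unstable (3 pole(s) in RHP)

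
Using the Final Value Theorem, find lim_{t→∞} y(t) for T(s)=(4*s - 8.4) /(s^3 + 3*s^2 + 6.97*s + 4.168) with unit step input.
FVT: lim_{t→∞} y(t) = lim_{s→0} s*Y(s) where Y(s) = T(s)/s.
= lim_{s→0} T(s) = T(0) = num(0)/den(0) = -8.4/4.168 = -2.015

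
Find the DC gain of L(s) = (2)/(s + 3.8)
DC gain = L(0) = num(0)/den(0) = 2/3.8 = 0.5263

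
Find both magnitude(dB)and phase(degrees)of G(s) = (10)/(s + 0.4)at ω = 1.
Substitute s = j*1: G(j1) = 3.44828 - 8.62069j.
|G| = 20*log₁₀(sqrt(Re²+Im²)) = 19.36 dB.
∠G = atan2(Im, Re) = -68.20°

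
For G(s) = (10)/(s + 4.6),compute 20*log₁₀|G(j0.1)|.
Substitute s = j*0.1: G(j0.1) = 2.17289 - 0.0472367j.
|G(j0.1)| = sqrt(Re² + Im²) = 2.173.
20*log₁₀(2.173) = 6.74 dB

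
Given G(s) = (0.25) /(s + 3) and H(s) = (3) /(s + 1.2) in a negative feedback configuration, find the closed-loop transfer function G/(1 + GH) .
Closed-loop T = G/(1+GH).
Numerator: G_num * H_den = 0.25*s + 0.3.
Denominator: G_den * H_den + G_num * H_num = (s^2 + 4.2*s + 3.6) + (0.75) = s^2 + 4.2*s + 4.35.
T(s) = (0.25*s + 0.3)/(s^2 + 4.2*s + 4.35)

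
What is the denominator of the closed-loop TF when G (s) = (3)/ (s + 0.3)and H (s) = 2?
Characteristic poly = G_den * H_den + G_num * H_num = (s + 0.3) + (6) = s + 6.3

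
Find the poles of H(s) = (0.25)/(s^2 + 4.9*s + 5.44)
Set denominator = 0: s^2 + 4.9*s + 5.44 = (s + 1.7)(s + 3.2) = 0 → Poles: -1.7, -3.2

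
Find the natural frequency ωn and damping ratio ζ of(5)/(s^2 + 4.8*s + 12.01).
Underdamped: complex pole -2.4 + 2.5j. ωn = |pole| = 3.466, ζ = -Re(pole)/ωn = 0.6925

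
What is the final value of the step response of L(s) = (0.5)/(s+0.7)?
FVT: lim_{t→∞} y(t) = lim_{s→0} s*Y(s) where Y(s) = L(s)/s.
= lim_{s→0} L(s) = L(0) = num(0)/den(0) = 0.5/0.7 = 0.7143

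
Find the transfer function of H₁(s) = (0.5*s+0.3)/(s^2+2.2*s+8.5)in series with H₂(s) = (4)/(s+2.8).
Series: H = H₁ · H₂ = (n₁·n₂)/(d₁·d₂).
Num: n₁·n₂ = 2*s + 1.2. Den: d₁·d₂ = s^3 + 5*s^2 + 14.66*s + 23.8.
H(s) = (2*s + 1.2)/(s^3 + 5*s^2 + 14.66*s + 23.8)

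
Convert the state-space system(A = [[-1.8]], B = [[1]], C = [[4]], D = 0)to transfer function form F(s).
F(s) = C(sI - A)⁻¹B + D.
Characteristic polynomial det(sI - A) = s + 1.8.
Numerator from C·adj(sI-A)·B + D·det(sI-A) = 4.
F(s) = (4)/(s + 1.8)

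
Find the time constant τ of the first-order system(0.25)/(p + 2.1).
First-order system: τ = -1/pole. Pole = -2.1. τ = -1/(-2.1) = 0.4762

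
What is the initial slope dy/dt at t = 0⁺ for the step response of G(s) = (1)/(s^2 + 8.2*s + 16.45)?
IVT: y'(0⁺) = lim_{s→∞} s²·Y(s) = lim_{s→∞} s·G(s).
deg(num) = 0, deg(den) = 2, relative degree = 2 ≥ 2, so s·G(s) → 0. Initial slope = 0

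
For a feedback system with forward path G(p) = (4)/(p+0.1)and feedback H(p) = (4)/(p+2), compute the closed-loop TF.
Closed-loop T = G/(1+GH).
Numerator: G_num * H_den = 4*p + 8.
Denominator: G_den * H_den + G_num * H_num = (p^2 + 2.1*p + 0.2) + (16) = p^2 + 2.1*p + 16.2.
T(p) = (4*p + 8)/(p^2 + 2.1*p + 16.2)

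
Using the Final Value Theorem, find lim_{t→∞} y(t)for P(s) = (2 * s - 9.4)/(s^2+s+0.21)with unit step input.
FVT: lim_{t→∞} y(t) = lim_{s→0} s*Y(s) where Y(s) = P(s)/s.
= lim_{s→0} P(s) = P(0) = num(0)/den(0) = -9.4/0.21 = -44.76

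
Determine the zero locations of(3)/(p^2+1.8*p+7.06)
Numerator is a nonzero constant (3) → Zeros: none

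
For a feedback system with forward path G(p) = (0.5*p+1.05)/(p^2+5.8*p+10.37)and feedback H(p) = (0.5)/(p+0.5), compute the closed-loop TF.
Closed-loop T = G/(1+GH).
Numerator: G_num * H_den = 0.5*p^2 + 1.3*p + 0.525.
Denominator: G_den * H_den + G_num * H_num = (p^3 + 6.3*p^2 + 13.27*p + 5.185) + (0.25*p + 0.525) = p^3 + 6.3*p^2 + 13.52*p + 5.71.
T(p) = (0.5*p^2 + 1.3*p + 0.525)/(p^3 + 6.3*p^2 + 13.52*p + 5.71)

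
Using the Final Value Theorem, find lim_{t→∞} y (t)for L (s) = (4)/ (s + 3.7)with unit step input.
FVT: lim_{t→∞} y(t) = lim_{s→0} s*Y(s) where Y(s) = L(s)/s.
= lim_{s→0} L(s) = L(0) = num(0)/den(0) = 4/3.7 = 1.081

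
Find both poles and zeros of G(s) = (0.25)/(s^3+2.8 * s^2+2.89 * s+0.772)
Set denominator = 0: s^3 + 2.8*s^2 + 2.89*s + 0.772 = (s + 0.4)(s^2 + 2.4*s + 1.93) = 0 → Poles: -0.4, -1.2 + 0.7j, -1.2 - 0.7j
Numerator is a nonzero constant (0.25) → Zeros: none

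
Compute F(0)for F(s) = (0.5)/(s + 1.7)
DC gain = F(0) = num(0)/den(0) = 0.5/1.7 = 0.2941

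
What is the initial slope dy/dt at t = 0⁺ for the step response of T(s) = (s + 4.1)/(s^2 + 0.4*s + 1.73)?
IVT: y'(0⁺) = lim_{s→∞} s²·Y(s) = lim_{s→∞} s·T(s).
deg(num) = 1, deg(den) = 2, relative degree = 1, so s·T(s) → (leading num)/(leading den) = 1/1 = 1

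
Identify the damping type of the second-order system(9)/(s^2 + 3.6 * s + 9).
Standard form: ωn²/(s²+2ζωn·s+ωn²) gives ωn=3, ζ=0.6.
Underdamped (ζ = 0.6 < 1)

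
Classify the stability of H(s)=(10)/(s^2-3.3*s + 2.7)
Denominator: s^2 - 3.3*s + 2.7 = (s - 1.8)(s - 1.5). Poles: 1.5, 1.8. Unstable (2 pole(s) in RHP)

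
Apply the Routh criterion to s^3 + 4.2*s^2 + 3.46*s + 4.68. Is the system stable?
Routh array:
s^3: [1, 3.46]; s^2: [4.2, 4.68]; s^1: [2.34571]; s^0: [4.68]
First column: [1, 4.2, 2.34571, 4.68]. Sign changes = 0.
Yes, stable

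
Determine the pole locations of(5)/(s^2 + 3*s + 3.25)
Set denominator = 0: s^2 + 3*s + 3.25 = 0 → Poles: -1.5 + 1j, -1.5 - 1j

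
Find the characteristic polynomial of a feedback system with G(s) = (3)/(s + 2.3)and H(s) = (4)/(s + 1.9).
Characteristic poly = G_den * H_den + G_num * H_num = (s^2 + 4.2*s + 4.37) + (12) = s^2 + 4.2*s + 16.37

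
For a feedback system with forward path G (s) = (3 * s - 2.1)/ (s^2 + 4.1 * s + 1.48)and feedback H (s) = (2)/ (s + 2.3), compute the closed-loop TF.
Closed-loop T = G/(1+GH).
Numerator: G_num * H_den = 3*s^2 + 4.8*s - 4.83.
Denominator: G_den * H_den + G_num * H_num = (s^3 + 6.4*s^2 + 10.91*s + 3.404) + (6*s - 4.2) = s^3 + 6.4*s^2 + 16.91*s - 0.796.
T(s) = (3*s^2 + 4.8*s - 4.83)/(s^3 + 6.4*s^2 + 16.91*s - 0.796)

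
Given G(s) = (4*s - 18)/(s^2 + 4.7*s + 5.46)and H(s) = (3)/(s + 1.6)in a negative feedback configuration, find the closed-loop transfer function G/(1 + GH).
Closed-loop T = G/(1+GH).
Numerator: G_num * H_den = 4*s^2 - 11.6*s - 28.8.
Denominator: G_den * H_den + G_num * H_num = (s^3 + 6.3*s^2 + 12.98*s + 8.736) + (12*s - 54) = s^3 + 6.3*s^2 + 24.98*s - 45.264.
T(s) = (4*s^2 - 11.6*s - 28.8)/(s^3 + 6.3*s^2 + 24.98*s - 45.264)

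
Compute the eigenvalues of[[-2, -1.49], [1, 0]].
Eigenvalues solve det(λI - A) = 0.
Characteristic polynomial: λ^2 + 2*λ + 1.49 = 0.
Roots: -1 + 0.7j, -1 - 0.7j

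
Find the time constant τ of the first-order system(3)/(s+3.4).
First-order system: τ = -1/pole. Pole = -3.4. τ = -1/(-3.4) = 0.2941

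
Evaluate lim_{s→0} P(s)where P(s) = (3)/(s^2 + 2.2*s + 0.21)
DC gain = P(0) = num(0)/den(0) = 3/0.21 = 14.29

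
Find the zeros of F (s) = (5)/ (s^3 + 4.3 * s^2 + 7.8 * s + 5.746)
Numerator is a nonzero constant (5) → Zeros: none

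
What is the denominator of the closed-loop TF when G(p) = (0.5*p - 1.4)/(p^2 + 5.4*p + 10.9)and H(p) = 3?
Characteristic poly = G_den * H_den + G_num * H_num = (p^2 + 5.4*p + 10.9) + (1.5*p - 4.2) = p^2 + 6.9*p + 6.7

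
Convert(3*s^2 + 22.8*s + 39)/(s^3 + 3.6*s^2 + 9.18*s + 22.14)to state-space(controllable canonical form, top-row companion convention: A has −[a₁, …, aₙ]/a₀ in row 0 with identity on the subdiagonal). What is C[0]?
Reachable canonical form: C = numerator coefficients (right-aligned, zero-padded to length n).
num = 3*s^2 + 22.8*s + 39, C = [[3, 22.8, 39]].
C[0] = 3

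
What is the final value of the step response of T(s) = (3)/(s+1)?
FVT: lim_{t→∞} y(t) = lim_{s→0} s*Y(s) where Y(s) = T(s)/s.
= lim_{s→0} T(s) = T(0) = num(0)/den(0) = 3/1 = 3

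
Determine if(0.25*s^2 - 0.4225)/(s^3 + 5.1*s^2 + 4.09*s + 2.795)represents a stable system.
Denominator: s^3 + 5.1*s^2 + 4.09*s + 2.795 = (s + 4.3)(s^2 + 0.8*s + 0.65). Poles: -0.4 + 0.7j, -0.4 - 0.7j, -4.3. All Re(p)<0: Yes (stable)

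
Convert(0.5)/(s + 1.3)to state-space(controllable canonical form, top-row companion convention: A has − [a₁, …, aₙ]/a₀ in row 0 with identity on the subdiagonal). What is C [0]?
Reachable canonical form: C = numerator coefficients (right-aligned, zero-padded to length n).
num = 0.5, C = [[0.5]].
C[0] = 0.5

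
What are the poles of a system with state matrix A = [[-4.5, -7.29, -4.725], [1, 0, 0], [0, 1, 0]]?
Eigenvalues solve det(λI - A) = 0.
Characteristic polynomial: λ^3 + 4.5*λ^2 + 7.29*λ + 4.725 = 0.
Factor: (λ + 2.1)(λ^2 + 2.4*λ + 2.25) = 0.
Roots: -1.2 + 0.9j, -1.2 - 0.9j, -2.1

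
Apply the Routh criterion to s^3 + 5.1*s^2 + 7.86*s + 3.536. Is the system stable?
Routh array:
s^3: [1, 7.86]; s^2: [5.1, 3.536]; s^1: [7.16667]; s^0: [3.536]
First column: [1, 5.1, 7.16667, 3.536]. Sign changes = 0.
Yes, stable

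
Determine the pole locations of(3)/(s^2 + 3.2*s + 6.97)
Set denominator = 0: s^2 + 3.2*s + 6.97 = 0 → Poles: -1.6 + 2.1j, -1.6 - 2.1j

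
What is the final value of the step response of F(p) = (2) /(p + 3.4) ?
FVT: lim_{t→∞} y(t) = lim_{p→0} p*Y(p) where Y(p) = F(p)/p.
= lim_{p→0} F(p) = F(0) = num(0)/den(0) = 2/3.4 = 0.5882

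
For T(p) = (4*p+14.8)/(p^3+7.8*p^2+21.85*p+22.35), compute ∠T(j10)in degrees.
Substitute p = j*10: T(j10) = -0.0358492 - 0.0158172j.
∠T(j10) = atan2(Im, Re) = atan2(-0.0158172, -0.0358492) = -156.19°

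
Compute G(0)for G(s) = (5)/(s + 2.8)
DC gain = G(0) = num(0)/den(0) = 5/2.8 = 1.786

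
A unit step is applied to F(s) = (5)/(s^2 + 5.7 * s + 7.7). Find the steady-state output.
FVT: lim_{t→∞} y(t) = lim_{s→0} s*Y(s) where Y(s) = F(s)/s.
= lim_{s→0} F(s) = F(0) = num(0)/den(0) = 5/7.7 = 0.6494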